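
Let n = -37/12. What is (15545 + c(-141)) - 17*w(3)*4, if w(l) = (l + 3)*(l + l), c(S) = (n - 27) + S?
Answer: 155111/12 ≈ 12926.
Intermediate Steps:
n = -37/12 (n = -37*1/12 = -37/12 ≈ -3.0833)
c(S) = -361/12 + S (c(S) = (-37/12 - 27) + S = -361/12 + S)
w(l) = 2*l*(3 + l) (w(l) = (3 + l)*(2*l) = 2*l*(3 + l))
(15545 + c(-141)) - 17*w(3)*4 = (15545 + (-361/12 - 141)) - 34*3*(3 + 3)*4 = (15545 - 2053/12) - 34*3*6*4 = 184487/12 - 17*36*4 = 184487/12 - 612*4 = 184487/12 - 2448 = 155111/12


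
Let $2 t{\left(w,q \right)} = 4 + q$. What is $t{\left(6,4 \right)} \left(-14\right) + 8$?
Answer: $-48$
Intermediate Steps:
$t{\left(w,q \right)} = 2 + \frac{q}{2}$ ($t{\left(w,q \right)} = \frac{4 + q}{2} = 2 + \frac{q}{2}$)
$t{\left(6,4 \right)} \left(-14\right) + 8 = \left(2 + \frac{1}{2} \cdot 4\right) \left(-14\right) + 8 = \left(2 + 2\right) \left(-14\right) + 8 = 4 \left(-14\right) + 8 = -56 + 8 = -48$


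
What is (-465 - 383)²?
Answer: 719104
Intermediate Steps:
(-465 - 383)² = (-848)² = 719104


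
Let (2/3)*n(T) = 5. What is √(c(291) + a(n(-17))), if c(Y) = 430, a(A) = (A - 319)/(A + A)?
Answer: √368310/30 ≈ 20.230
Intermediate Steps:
n(T) = 15/2 (n(T) = (3/2)*5 = 15/2)
a(A) = (-319 + A)/(2*A) (a(A) = (-319 + A)/((2*A)) = (-319 + A)*(1/(2*A)) = (-319 + A)/(2*A))
√(c(291) + a(n(-17))) = √(430 + (-319 + 15/2)/(2*(15/2))) = √(430 + (½)*(2/15)*(-623/2)) = √(430 - 623/30) = √(12277/30) = √368310/30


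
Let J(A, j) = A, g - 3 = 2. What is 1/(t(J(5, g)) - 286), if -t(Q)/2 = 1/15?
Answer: -15/4292 ≈ -0.0034949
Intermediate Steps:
g = 5 (g = 3 + 2 = 5)
t(Q) = -2/15
1/(t(J(5, g)) - 286) = 1/(-2/15 - 286) = 1/(-4292/15) = -15/4292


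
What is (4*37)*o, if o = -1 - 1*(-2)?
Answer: 148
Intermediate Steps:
o = 1 (o = -1 + 2 = 1)
(4*37)*o = (4*37)*1 = 148*1 = 148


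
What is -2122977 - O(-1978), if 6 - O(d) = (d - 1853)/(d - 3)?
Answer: -4205625492/1981 ≈ -2.1230e+6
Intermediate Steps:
O(d) = 6 - (-1853 + d)/(-3 + d) (O(d) = 6 - (d - 1853)/(d - 3) = 6 - (-1853 + d)/(-3 + d))
-2122977 - O(-1978) = -2122977 - 5*(367 - 1978)/(-3 - 1978) = -2122977 - 5*(-1611)/(-1981) = -2122977 - 5*(-1)*(-1611)/1981 = -2122977 - 1*8055/1981 = -2122977 - 8055/1981 = -4205625492/1981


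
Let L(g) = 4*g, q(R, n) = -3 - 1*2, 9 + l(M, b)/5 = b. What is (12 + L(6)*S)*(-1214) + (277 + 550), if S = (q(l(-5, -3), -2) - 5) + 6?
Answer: 102803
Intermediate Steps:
l(M, b) = -45 + 5*b
q(R, n) = -5 (q(R, n) = -3 - 2 = -5)
S = -4 (S = (-5 - 5) + 6 = -10 + 6 = -4)
(12 + L(6)*S)*(-1214) + (277 + 550) = (12 + (4*6)*(-4))*(-1214) + (277 + 550) = (12 + 24*(-4))*(-1214) + 827 = (12 - 96)*(-1214) + 827 = -84*(-1214) + 827 = 101976 + 827 = 102803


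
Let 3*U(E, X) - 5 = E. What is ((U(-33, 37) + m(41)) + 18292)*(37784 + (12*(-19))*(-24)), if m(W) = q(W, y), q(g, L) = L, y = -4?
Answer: 2371986016/3 ≈ 7.9066e+8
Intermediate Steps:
m(W) = -4
U(E, X) = 5/3 + E/3
((U(-33, 37) + m(41)) + 18292)*(37784 + (12*(-19))*(-24)) = (((5/3 + (⅓)*(-33)) - 4) + 18292)*(37784 + (12*(-19))*(-24)) = (((5/3 - 11) - 4) + 18292)*(37784 - 228*(-24)) = ((-28/3 - 4) + 18292)*(37784 + 5472) = (-40/3 + 18292)*43256 = (54836/3)*43256 = 2371986016/3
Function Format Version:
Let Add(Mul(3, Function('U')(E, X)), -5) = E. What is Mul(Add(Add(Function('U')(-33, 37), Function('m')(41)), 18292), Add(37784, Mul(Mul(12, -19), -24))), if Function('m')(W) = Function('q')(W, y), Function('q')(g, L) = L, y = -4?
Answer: Rational(2371986016, 3) ≈ 7.9066e+8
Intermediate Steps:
Function('m')(W) = -4
Function('U')(E, X) = Add(Rational(5, 3), Mul(Rational(1, 3), E))
Mul(Add(Add(Function('U')(-33, 37), Function('m')(41)), 18292), Add(37784, Mul(Mul(12, -19), -24))) = Mul(Add(Add(Add(Rational(5, 3), Mul(Rational(1, 3), -33)), -4), 18292), Add(37784, Mul(Mul(12, -19), -24))) = Mul(Add(Add(Add(Rational(5, 3), -11), -4), 18292), Add(37784, Mul(-228, -24))) = Mul(Add(Add(Rational(-28, 3), -4), 18292), Add(37784, 5472)) = Mul(Add(Rational(-40, 3), 18292), 43256) = Mul(Rational(54836, 3), 43256) = Rational(2371986016, 3)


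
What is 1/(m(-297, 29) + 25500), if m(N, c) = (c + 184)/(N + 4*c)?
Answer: 181/4615287 ≈ 3.9217e-5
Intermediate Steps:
m(N, c) = (184 + c)/(N + 4*c)
1/(m(-297, 29) + 25500) = 1/((184 + 29)/(-297 + 4*29) + 25500) = 1/(213/(-297 + 116) + 25500) = 1/(213/(-181) + 25500) = 1/(-1/181*213 + 25500) = 1/(-213/181 + 25500) = 1/(4615287/181) = 181/4615287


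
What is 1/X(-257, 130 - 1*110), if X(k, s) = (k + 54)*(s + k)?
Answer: 1/48111 ≈ 2.0785e-5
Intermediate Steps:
X(k, s) = (54 + k)*(k + s)
1/X(-257, 130 - 1*110) = 1/((-257)² + 54*(-257) + 54*(130 - 1*110) - 257*(130 - 1*110)) = 1/(66049 - 13878 + 54*(130 - 110) - 257*(130 - 110)) = 1/(66049 - 13878 + 54*20 - 257*20) = 1/(66049 - 13878 + 1080 - 5140) = 1/48111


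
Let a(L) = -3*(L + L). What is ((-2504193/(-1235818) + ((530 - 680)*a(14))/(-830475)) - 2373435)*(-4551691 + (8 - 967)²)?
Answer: 19660410256562575834875/2280702119 ≈ 8.6203e+12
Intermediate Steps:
a(L) = -6*L
((-2504193/(-1235818) + ((530 - 680)*a(14))/(-830475)) - 2373435)*(-4551691 + (8 - 967)²) = ((-2504193/(-1235818) + ((530 - 680)*(-6*14))/(-830475)) - 2373435)*(-4551691 + (8 - 967)²) = ((-2504193*(-1/1235818) - 150*(-84)*(-1/830475)) - 2373435)*(-4551691 + (-959)²) = ((2504193/1235818 + 12600*(-1/830475)) - 2373435)*(-4551691 + 919681) = ((2504193/1235818 - 56/3691) - 2373435)*(-3632010) = (9173770555/4561404238 - 2373435)*(-3632010) = -10826187293846975/4561404238*(-3632010) = 19660410256562575834875/2280702119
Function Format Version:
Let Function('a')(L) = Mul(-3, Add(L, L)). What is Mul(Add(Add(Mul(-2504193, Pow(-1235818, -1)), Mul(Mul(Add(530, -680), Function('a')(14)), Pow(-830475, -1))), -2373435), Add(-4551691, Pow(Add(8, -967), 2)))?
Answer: Rational(19660410256562575834875, 2280702119) ≈ 8.6203e+12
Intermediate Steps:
Function('a')(L) = Mul(-6, L) (Function('a')(L) = Mul(-3, Mul(2, L)) = Mul(-6, L))
Mul(Add(Add(Mul(-2504193, Pow(-1235818, -1)), Mul(Mul(Add(530, -680), Function('a')(14)), Pow(-830475, -1))), -2373435), Add(-4551691, Pow(Add(8, -967), 2))) = Mul(Add(Add(Mul(-2504193, Pow(-1235818, -1)), Mul(Mul(Add(530, -680), Mul(-6, 14)), Pow(-830475, -1))), -2373435), Add(-4551691, Pow(Add(8, -967), 2))) = Mul(Add(Add(Mul(-2504193, Rational(-1, 1235818)), Mul(Mul(-150, -84), Rational(-1, 830475))), -2373435), Add(-4551691, Pow(-959, 2))) = Mul(Add(Add(Rational(2504193, 1235818), Mul(12600, Rational(-1, 830475))), -2373435), Add(-4551691, 919681)) = Mul(Add(Add(Rational(2504193, 1235818), Rational(-56, 3691)), -2373435), -3632010) = Mul(Add(Rational(9173770555, 4561404238), -2373435), -3632010) = Mul(Rational(-10826187293846975, 4561404238), -3632010) = Rational(19660410256562575834875, 2280702119)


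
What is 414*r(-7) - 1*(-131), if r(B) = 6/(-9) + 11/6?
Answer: 614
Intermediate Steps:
r(B) = 7/6 (r(B) = 6*(-1/9) + 11*(1/6) = -2/3 + 11/6 = 7/6)
414*r(-7) - 1*(-131) = 414*(7/6) - 1*(-131) = 483 + 131 = 614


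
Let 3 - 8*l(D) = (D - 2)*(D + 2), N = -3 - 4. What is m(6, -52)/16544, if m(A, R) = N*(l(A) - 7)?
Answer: 595/132352 ≈ 0.0044956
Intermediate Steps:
N = -7
l(D) = 3/8 - (-2 + D)*(2 + D)/8 (l(D) = 3/8 - (D - 2)*(D + 2)/8 = 3/8 - (-2 + D)*(2 + D)/8)
m(A, R) = 343/8 + 7*A²/8 (m(A, R) = -7*((7/8 - A²/8) - 7) = -7*(-49/8 - A²/8) = 343/8 + 7*A²/8)
m(6, -52)/16544 = (343/8 + (7/8)*6²)/16544 = (343/8 + (7/8)*36)*(1/16544) = (343/8 + 63/2)*(1/16544) = (595/8)*(1/16544) = 595/132352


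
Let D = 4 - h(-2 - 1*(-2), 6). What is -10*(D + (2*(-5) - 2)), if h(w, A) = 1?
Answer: 90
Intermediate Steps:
D = 3 (D = 4 - 1*1 = 4 - 1 = 3)
-10*(D + (2*(-5) - 2)) = -10*(3 + (2*(-5) - 2)) = -10*(3 + (-10 - 2)) = -10*(3 - 12) = -10*(-9) = 90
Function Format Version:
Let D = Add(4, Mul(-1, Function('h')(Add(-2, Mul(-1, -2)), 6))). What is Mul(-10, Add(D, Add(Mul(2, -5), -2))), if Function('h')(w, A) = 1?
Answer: 90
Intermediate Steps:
D = 3 (D = Add(4, Mul(-1, 1)) = Add(4, -1) = 3)
Mul(-10, Add(D, Add(Mul(2, -5), -2))) = Mul(-10, Add(3, Add(Mul(2, -5), -2))) = Mul(-10, Add(3, Add(-10, -2))) = Mul(-10, Add(3, -12)) = Mul(-10, -9) = 90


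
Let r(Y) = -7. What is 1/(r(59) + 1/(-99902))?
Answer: -99902/699315 ≈ -0.14286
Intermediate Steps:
1/(r(59) + 1/(-99902)) = 1/(-7 + 1/(-99902)) = 1/(-7 - 1/99902) = 1/(-699315/99902) = -99902/699315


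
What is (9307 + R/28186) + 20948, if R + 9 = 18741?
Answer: 426393081/14093 ≈ 30256.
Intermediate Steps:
R = 18732 (R = -9 + 18741 = 18732)
(9307 + R/28186) + 20948 = (9307 + 18732/28186) + 20948 = (9307 + 18732*(1/28186)) + 20948 = (9307 + 9366/14093) + 20948 = 131172917/14093 + 20948 = 426393081/14093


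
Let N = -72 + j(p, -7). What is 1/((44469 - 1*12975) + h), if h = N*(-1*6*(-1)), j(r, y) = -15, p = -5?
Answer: 1/30972 ≈ 3.2287e-5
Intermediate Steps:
N = -87 (N = -72 - 15 = -87)
h = -522 (h = -87*(-1*6)*(-1) = -(-522)*(-1) = -87*6 = -522)
1/((44469 - 1*12975) + h) = 1/((44469 - 1*12975) - 522) = 1/((44469 - 12975) - 522) = 1/(31494 - 522) = 1/30972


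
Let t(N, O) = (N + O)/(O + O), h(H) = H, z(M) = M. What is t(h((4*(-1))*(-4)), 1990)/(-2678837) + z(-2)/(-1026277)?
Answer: 1376059347/781566473099930 ≈ 1.7606e-6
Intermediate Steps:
t(N, O) = (N + O)/(2*O) (t(N, O) = (N + O)/((2*O)) = (N + O)*(1/(2*O)) = (N + O)/(2*O))
t(h((4*(-1))*(-4)), 1990)/(-2678837) + z(-2)/(-1026277) = ((½)*((4*(-1))*(-4) + 1990)/1990)/(-2678837) - 2/(-1026277) = ((½)*(1/1990)*(-4*(-4) + 1990))*(-1/2678837) - 2*(-1/1026277) = ((½)*(1/1990)*(16 + 1990))*(-1/2678837) + 2/1026277 = ((½)*(1/1990)*2006)*(-1/2678837) + 2/1026277 = (1003/1990)*(-1/2678837) + 2/1026277 = -1003/5330885630 + 2/1026277 = 1376059347/781566473099930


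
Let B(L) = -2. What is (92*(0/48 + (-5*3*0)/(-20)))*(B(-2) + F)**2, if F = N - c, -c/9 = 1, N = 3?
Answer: 0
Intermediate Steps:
c = -9 (c = -9*1 = -9)
F = 12 (F = 3 - 1*(-9) = 3 + 9 = 12)
(92*(0/48 + (-5*3*0)/(-20)))*(B(-2) + F)**2 = (92*(0/48 + (-5*3*0)/(-20)))*(-2 + 12)**2 = (92*(0*(1/48) - 15*0*(-1/20)))*10**2 = (92*(0 + 0*(-1/20)))*100 = (92*(0 + 0))*100 = (92*0)*100 = 0*100 = 0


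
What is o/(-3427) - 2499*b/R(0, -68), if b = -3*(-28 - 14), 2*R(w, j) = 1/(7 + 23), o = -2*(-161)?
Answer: -2814973574/149 ≈ -1.8892e+7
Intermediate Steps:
o = 322
R(w, j) = 1/60 (R(w, j) = 1/(2*(7 + 23)) = (1/2)/30 = (1/2)*(1/30) = 1/60)
b = 126 (b = -3*(-42) = 126)
o/(-3427) - 2499*b/R(0, -68) = 322/(-3427) - 2499/((1/60)/126) = 322*(-1/3427) - 2499/((1/60)*(1/126)) = -14/149 - 2499/1/7560 = -14/149 - 2499*7560 = -14/149 - 18892440 = -2814973574/149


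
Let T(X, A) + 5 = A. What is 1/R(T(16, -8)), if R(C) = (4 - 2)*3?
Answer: ⅙ ≈ 0.16667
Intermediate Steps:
T(X, A) = -5 + A
R(C) = 6 (R(C) = 2*3 = 6)
1/R(T(16, -8)) = 1/6 = ⅙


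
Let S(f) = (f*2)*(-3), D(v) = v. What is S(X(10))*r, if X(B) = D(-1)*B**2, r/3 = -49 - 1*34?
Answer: -149400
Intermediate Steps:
r = -249 (r = 3*(-49 - 1*34) = 3*(-49 - 34) = 3*(-83) = -249)
X(B) = -B**2
S(f) = -6*f (S(f) = (2*f)*(-3) = -6*f)
S(X(10))*r = -(-6)*10**2*(-249) = -(-6)*100*(-249) = -6*(-100)*(-249) = 600*(-249) = -149400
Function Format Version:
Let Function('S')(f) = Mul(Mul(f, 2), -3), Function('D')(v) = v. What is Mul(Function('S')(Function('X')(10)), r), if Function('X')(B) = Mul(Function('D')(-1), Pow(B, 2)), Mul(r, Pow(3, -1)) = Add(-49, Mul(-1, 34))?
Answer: -149400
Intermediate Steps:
r = -249 (r = Mul(3, Add(-49, Mul(-1, 34))) = Mul(3, Add(-49, -34)) = Mul(3, -83) = -249)
Function('X')(B) = Mul(-1, Pow(B, 2))
Function('S')(f) = Mul(-6, f) (Function('S')(f) = Mul(Mul(2, f), -3) = Mul(-6, f))
Mul(Function('S')(Function('X')(10)), r) = Mul(Mul(-6, Mul(-1, Pow(10, 2))), -249) = Mul(Mul(-6, Mul(-1, 100)), -249) = Mul(Mul(-6, -100), -249) = Mul(600, -249) = -149400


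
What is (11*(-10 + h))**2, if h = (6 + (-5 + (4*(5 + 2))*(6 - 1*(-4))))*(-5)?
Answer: 242269225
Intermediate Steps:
h = -1405 (h = (6 + (-5 + (4*7)*(6 + 4)))*(-5) = (6 + (-5 + 28*10))*(-5) = (6 + (-5 + 280))*(-5) = (6 + 275)*(-5) = 281*(-5) = -1405)
(11*(-10 + h))**2 = (11*(-10 - 1405))**2 = (11*(-1415))**2 = (-15565)**2 = 242269225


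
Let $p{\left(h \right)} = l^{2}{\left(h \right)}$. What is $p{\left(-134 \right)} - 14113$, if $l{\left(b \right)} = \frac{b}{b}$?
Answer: $-14112$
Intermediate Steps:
$l{\left(b \right)} = 1$
$p{\left(h \right)} = 1$ ($p{\left(h \right)} = 1^{2} = 1$)
$p{\left(-134 \right)} - 14113 = 1 - 14113 = -14112$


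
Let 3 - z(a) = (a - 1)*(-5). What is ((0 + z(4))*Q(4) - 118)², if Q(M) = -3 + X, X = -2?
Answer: 43264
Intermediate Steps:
z(a) = -2 + 5*a (z(a) = 3 - (a - 1)*(-5) = 3 - (-1 + a)*(-5) = 3 - (5 - 5*a) = 3 + (-5 + 5*a) = -2 + 5*a)
Q(M) = -5 (Q(M) = -3 - 2 = -5)
((0 + z(4))*Q(4) - 118)² = ((0 + (-2 + 5*4))*(-5) - 118)² = ((0 + (-2 + 20))*(-5) - 118)² = ((0 + 18)*(-5) - 118)² = (18*(-5) - 118)² = (-90 - 118)² = (-208)² = 43264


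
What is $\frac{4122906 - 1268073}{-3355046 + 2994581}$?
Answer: $- \frac{951611}{120155} \approx -7.9199$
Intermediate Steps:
$\frac{4122906 - 1268073}{-3355046 + 2994581} = \frac{2854833}{-360465} = 2854833 \left(- \frac{1}{360465}\right) = - \frac{951611}{120155}$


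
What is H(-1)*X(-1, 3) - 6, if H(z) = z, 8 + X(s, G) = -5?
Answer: 7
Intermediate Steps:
X(s, G) = -13 (X(s, G) = -8 - 5 = -13)
H(-1)*X(-1, 3) - 6 = -1*(-13) - 6 = 13 - 6 = 7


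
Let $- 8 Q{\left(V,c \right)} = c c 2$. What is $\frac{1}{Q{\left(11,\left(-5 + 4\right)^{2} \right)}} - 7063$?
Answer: $-7067$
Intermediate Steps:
$Q{\left(V,c \right)} = - \frac{c^{2}}{4}$ ($Q{\left(V,c \right)} = - \frac{c c 2}{8} = - \frac{c^{2} \cdot 2}{8} = - \frac{2 c^{2}}{8} = - \frac{c^{2}}{4}$)
$\frac{1}{Q{\left(11,\left(-5 + 4\right)^{2} \right)}} - 7063 = \frac{1}{\left(- \frac{1}{4}\right) \left(\left(-5 + 4\right)^{2}\right)^{2}} - 7063 = \frac{1}{\left(- \frac{1}{4}\right) \left(\left(-1\right)^{2}\right)^{2}} - 7063 = \frac{1}{\left(- \frac{1}{4}\right) 1^{2}} - 7063 = \frac{1}{\left(- \frac{1}{4}\right) 1} - 7063 = \frac{1}{- \frac{1}{4}} - 7063 = -4 - 7063 = -7067$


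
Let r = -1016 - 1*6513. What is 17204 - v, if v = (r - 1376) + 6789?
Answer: 19320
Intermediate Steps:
r = -7529 (r = -1016 - 6513 = -7529)
v = -2116 (v = (-7529 - 1376) + 6789 = -8905 + 6789 = -2116)
17204 - v = 17204 - 1*(-2116) = 17204 + 2116 = 19320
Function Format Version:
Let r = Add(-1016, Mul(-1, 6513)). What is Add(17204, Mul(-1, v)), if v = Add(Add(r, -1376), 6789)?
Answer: 19320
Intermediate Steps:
r = -7529 (r = Add(-1016, -6513) = -7529)
v = -2116 (v = Add(Add(-7529, -1376), 6789) = Add(-8905, 6789) = -2116)
Add(17204, Mul(-1, v)) = Add(17204, Mul(-1, -2116)) = Add(17204, 2116) = 19320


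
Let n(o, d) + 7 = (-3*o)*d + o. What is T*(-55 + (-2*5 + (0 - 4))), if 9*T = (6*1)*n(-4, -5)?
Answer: 3266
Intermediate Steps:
n(o, d) = -7 + o - 3*d*o (n(o, d) = -7 + ((-3*o)*d + o) = -7 + (-3*d*o + o) = -7 + (o - 3*d*o) = -7 + o - 3*d*o)
T = -142/3 (T = ((6*1)*(-7 - 4 - 3*(-5)*(-4)))/9 = (6*(-7 - 4 - 60))/9 = (6*(-71))/9 = (1/9)*(-426) = -142/3 ≈ -47.333)
T*(-55 + (-2*5 + (0 - 4))) = -142*(-55 + (-2*5 + (0 - 4)))/3 = -142*(-55 + (-10 - 4))/3 = -142*(-55 - 14)/3 = -142/3*(-69) = 3266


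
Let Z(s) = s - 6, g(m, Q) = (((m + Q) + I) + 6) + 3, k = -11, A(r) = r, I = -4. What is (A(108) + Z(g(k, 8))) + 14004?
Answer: 14108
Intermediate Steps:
g(m, Q) = 5 + Q + m (g(m, Q) = (((m + Q) - 4) + 6) + 3 = (((Q + m) - 4) + 6) + 3 = ((-4 + Q + m) + 6) + 3 = (2 + Q + m) + 3 = 5 + Q + m)
Z(s) = -6 + s
(A(108) + Z(g(k, 8))) + 14004 = (108 + (-6 + (5 + 8 - 11))) + 14004 = (108 + (-6 + 2)) + 14004 = (108 - 4) + 14004 = 104 + 14004 = 14108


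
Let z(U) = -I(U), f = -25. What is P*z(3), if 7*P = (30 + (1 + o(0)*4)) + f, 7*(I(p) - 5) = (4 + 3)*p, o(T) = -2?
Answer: 16/7 ≈ 2.2857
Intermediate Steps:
I(p) = 5 + p (I(p) = 5 + ((4 + 3)*p)/7 = 5 + (7*p)/7 = 5 + p)
z(U) = -5 - U (z(U) = -(5 + U) = -5 - U)
P = -2/7 (P = ((30 + (1 - 2*4)) - 25)/7 = ((30 + (1 - 8)) - 25)/7 = ((30 - 7) - 25)/7 = (23 - 25)/7 = (⅐)*(-2) = -2/7 ≈ -0.28571)
P*z(3) = -2*(-5 - 1*3)/7 = -2*(-5 - 3)/7 = -2/7*(-8) = 16/7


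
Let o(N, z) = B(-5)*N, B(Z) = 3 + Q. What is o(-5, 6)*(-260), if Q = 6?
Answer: 11700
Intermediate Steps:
B(Z) = 9 (B(Z) = 3 + 6 = 9)
o(N, z) = 9*N
o(-5, 6)*(-260) = (9*(-5))*(-260) = -45*(-260) = 11700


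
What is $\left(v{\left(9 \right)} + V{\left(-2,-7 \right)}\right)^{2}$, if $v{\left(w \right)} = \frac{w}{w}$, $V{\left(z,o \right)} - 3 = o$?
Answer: $9$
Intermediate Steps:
$V{\left(z,o \right)} = 3 + o$
$v{\left(w \right)} = 1$
$\left(v{\left(9 \right)} + V{\left(-2,-7 \right)}\right)^{2} = \left(1 + \left(3 - 7\right)\right)^{2} = \left(1 - 4\right)^{2} = \left(-3\right)^{2} = 9$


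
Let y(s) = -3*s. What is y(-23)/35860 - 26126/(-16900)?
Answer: 46902223/30301700 ≈ 1.5478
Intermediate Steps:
y(-23)/35860 - 26126/(-16900) = -3*(-23)/35860 - 26126/(-16900) = 69*(1/35860) - 26126*(-1/16900) = 69/35860 + 13063/8450 = 46902223/30301700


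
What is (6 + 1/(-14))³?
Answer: 571787/2744 ≈ 208.38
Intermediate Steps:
(6 + 1/(-14))³ = (6 - 1/14)³ = (83/14)³ = 571787/2744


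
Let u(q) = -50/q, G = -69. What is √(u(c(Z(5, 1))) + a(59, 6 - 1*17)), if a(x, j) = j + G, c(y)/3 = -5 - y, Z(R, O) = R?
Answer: I*√705/3 ≈ 8.8506*I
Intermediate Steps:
c(y) = -15 - 3*y (c(y) = 3*(-5 - y) = -15 - 3*y)
a(x, j) = -69 + j (a(x, j) = j - 69 = -69 + j)
√(u(c(Z(5, 1))) + a(59, 6 - 1*17)) = √(-50/(-15 - 3*5) + (-69 + (6 - 1*17))) = √(-50/(-15 - 15) + (-69 + (6 - 17))) = √(-50/(-30) + (-69 - 11)) = √(-50*(-1/30) - 80) = √(5/3 - 80) = √(-235/3) = I*√705/3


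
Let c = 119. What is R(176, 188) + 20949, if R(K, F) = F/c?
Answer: 2493119/119 ≈ 20951.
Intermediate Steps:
R(K, F) = F/119
R(176, 188) + 20949 = (1/119)*188 + 20949 = 188/119 + 20949 = 2493119/119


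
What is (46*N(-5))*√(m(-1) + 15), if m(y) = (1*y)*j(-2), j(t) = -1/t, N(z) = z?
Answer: -115*√58 ≈ -875.81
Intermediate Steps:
m(y) = y/2 (m(y) = (1*y)*(-1/(-2)) = y*(-1*(-½)) = y*(½) = y/2)
(46*N(-5))*√(m(-1) + 15) = (46*(-5))*√((½)*(-1) + 15) = -230*√(-½ + 15) = -115*√58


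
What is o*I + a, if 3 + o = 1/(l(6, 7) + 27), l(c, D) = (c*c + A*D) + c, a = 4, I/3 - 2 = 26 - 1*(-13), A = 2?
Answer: -30172/83 ≈ -363.52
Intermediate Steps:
I = 123 (I = 6 + 3*(26 - 1*(-13)) = 6 + 3*(26 + 13) = 6 + 3*39 = 6 + 117 = 123)
l(c, D) = c + c² + 2*D (l(c, D) = (c*c + 2*D) + c = (c² + 2*D) + c = c + c² + 2*D)
o = -248/83 (o = -3 + 1/((6 + 6² + 2*7) + 27) = -3 + 1/((6 + 36 + 14) + 27) = -3 + 1/(56 + 27) = -3 + 1/83 = -248/83 ≈ -2.9880)
o*I + a = -248/83*123 + 4 = -30504/83 + 4 = -30172/83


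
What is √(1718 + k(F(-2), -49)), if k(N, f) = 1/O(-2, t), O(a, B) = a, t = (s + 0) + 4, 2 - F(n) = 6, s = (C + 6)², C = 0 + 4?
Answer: √6870/2 ≈ 41.443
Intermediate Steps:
C = 4
s = 100 (s = (4 + 6)² = 10² = 100)
F(n) = -4 (F(n) = 2 - 1*6 = 2 - 6 = -4)
t = 104 (t = (100 + 0) + 4 = 100 + 4 = 104)
k(N, f) = -½ (k(N, f) = 1/(-2) = -½)
√(1718 + k(F(-2), -49)) = √(1718 - ½) = √(3435/2) = √6870/2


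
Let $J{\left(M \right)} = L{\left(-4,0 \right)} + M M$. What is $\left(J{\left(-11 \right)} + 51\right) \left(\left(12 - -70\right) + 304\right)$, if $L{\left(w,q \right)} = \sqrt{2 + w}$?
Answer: $66392 + 386 i \sqrt{2} \approx 66392.0 + 545.89 i$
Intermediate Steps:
$J{\left(M \right)} = M^{2} + i \sqrt{2}$ ($J{\left(M \right)} = \sqrt{2 - 4} + M M = \sqrt{-2} + M^{2} = i \sqrt{2} + M^{2} = M^{2} + i \sqrt{2}$)
$\left(J{\left(-11 \right)} + 51\right) \left(\left(12 - -70\right) + 304\right) = \left(\left(\left(-11\right)^{2} + i \sqrt{2}\right) + 51\right) \left(\left(12 - -70\right) + 304\right) = \left(\left(121 + i \sqrt{2}\right) + 51\right) \left(\left(12 + 70\right) + 304\right) = \left(172 + i \sqrt{2}\right) \left(82 + 304\right) = \left(172 + i \sqrt{2}\right) 386 = 66392 + 386 i \sqrt{2}$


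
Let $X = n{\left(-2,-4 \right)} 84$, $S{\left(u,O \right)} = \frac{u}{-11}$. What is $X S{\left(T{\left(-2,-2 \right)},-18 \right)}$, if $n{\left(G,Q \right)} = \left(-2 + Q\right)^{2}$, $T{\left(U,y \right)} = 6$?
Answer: $- \frac{18144}{11} \approx -1649.5$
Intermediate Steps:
$S{\left(u,O \right)} = - \frac{u}{11}$ ($S{\left(u,O \right)} = u \left(- \frac{1}{11}\right) = - \frac{u}{11}$)
$X = 3024$ ($X = \left(-2 - 4\right)^{2} \cdot 84 = \left(-6\right)^{2} \cdot 84 = 36 \cdot 84 = 3024$)
$X S{\left(T{\left(-2,-2 \right)},-18 \right)} = 3024 \left(\left(- \frac{1}{11}\right) 6\right) = 3024 \left(- \frac{6}{11}\right) = - \frac{18144}{11}$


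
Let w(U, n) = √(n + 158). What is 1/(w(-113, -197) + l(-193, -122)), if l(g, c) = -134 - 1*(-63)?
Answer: -71/5080 - I*√39/5080 ≈ -0.013976 - 0.0012293*I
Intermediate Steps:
w(U, n) = √(158 + n)
l(g, c) = -71 (l(g, c) = -134 + 63 = -71)
1/(w(-113, -197) + l(-193, -122)) = 1/(√(158 - 197) - 71) = 1/(√(-39) - 71) = 1/(I*√39 - 71) = 1/(-71 + I*√39)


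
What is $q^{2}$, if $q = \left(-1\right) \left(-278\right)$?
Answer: $77284$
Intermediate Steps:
$q = 278$
$q^{2} = 278^{2} = 77284$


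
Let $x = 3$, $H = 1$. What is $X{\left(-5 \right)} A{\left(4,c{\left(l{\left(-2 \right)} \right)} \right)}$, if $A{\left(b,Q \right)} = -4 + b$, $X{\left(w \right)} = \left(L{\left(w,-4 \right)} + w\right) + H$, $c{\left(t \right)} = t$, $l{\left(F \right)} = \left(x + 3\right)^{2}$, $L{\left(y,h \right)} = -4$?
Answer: $0$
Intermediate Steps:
$l{\left(F \right)} = 36$ ($l{\left(F \right)} = \left(3 + 3\right)^{2} = 6^{2} = 36$)
$X{\left(w \right)} = -3 + w$ ($X{\left(w \right)} = \left(-4 + w\right) + 1 = -3 + w$)
$X{\left(-5 \right)} A{\left(4,c{\left(l{\left(-2 \right)} \right)} \right)} = \left(-3 - 5\right) \left(-4 + 4\right) = \left(-8\right) 0 = 0$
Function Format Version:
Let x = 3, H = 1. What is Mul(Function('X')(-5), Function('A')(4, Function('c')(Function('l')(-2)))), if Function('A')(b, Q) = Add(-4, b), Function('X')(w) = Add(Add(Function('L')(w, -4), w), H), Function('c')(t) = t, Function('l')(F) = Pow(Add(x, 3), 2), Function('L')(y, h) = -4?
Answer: 0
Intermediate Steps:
Function('l')(F) = 36 (Function('l')(F) = Pow(Add(3, 3), 2) = Pow(6, 2) = 36)
Function('X')(w) = Add(-3, w) (Function('X')(w) = Add(Add(-4, w), 1) = Add(-3, w))
Mul(Function('X')(-5), Function('A')(4, Function('c')(Function('l')(-2)))) = Mul(Add(-3, -5), Add(-4, 4)) = Mul(-8, 0) = 0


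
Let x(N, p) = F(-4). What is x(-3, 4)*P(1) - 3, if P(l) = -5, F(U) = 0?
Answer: -3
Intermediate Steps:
x(N, p) = 0
x(-3, 4)*P(1) - 3 = 0*(-5) - 3 = 0 - 3 = -3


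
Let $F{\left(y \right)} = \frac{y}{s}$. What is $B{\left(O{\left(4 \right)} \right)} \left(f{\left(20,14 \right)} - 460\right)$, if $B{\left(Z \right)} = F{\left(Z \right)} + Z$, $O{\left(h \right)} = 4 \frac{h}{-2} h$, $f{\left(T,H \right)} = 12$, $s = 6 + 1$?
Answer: $16384$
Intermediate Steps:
$s = 7$
$F{\left(y \right)} = \frac{y}{7}$
$O{\left(h \right)} = - 2 h^{2}$ ($O{\left(h \right)} = 4 h \left(- \frac{1}{2}\right) h = 4 \left(- \frac{h}{2}\right) h = - 2 h h = - 2 h^{2}$)
$B{\left(Z \right)} = \frac{8 Z}{7}$ ($B{\left(Z \right)} = \frac{Z}{7} + Z = \frac{8 Z}{7}$)
$B{\left(O{\left(4 \right)} \right)} \left(f{\left(20,14 \right)} - 460\right) = \frac{8 \left(- 2 \cdot 4^{2}\right)}{7} \left(12 - 460\right) = \frac{8 \left(\left(-2\right) 16\right)}{7} \left(-448\right) = \frac{8}{7} \left(-32\right) \left(-448\right) = \left(- \frac{256}{7}\right) \left(-448\right) = 16384$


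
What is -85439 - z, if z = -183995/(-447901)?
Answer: -38268397534/447901 ≈ -85439.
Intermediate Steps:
z = 183995/447901 (z = -183995*(-1/447901) = 183995/447901 ≈ 0.41079)
-85439 - z = -85439 - 1*183995/447901 = -85439 - 183995/447901 = -38268397534/447901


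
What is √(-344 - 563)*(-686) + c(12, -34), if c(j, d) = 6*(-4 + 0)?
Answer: -24 - 686*I*√907 ≈ -24.0 - 20660.0*I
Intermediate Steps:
c(j, d) = -24 (c(j, d) = 6*(-4) = -24)
√(-344 - 563)*(-686) + c(12, -34) = √(-344 - 563)*(-686) - 24 = √(-907)*(-686) - 24 = (I*√907)*(-686) - 24 = -686*I*√907 - 24 = -24 - 686*I*√907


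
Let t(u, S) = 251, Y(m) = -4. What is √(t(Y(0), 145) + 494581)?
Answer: 52*√183 ≈ 703.44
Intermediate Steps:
√(t(Y(0), 145) + 494581) = √(251 + 494581) = √494832 = 52*√183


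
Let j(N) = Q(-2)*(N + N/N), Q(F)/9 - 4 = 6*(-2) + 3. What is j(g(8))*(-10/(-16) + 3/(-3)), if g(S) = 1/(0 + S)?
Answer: 1215/64 ≈ 18.984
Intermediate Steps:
Q(F) = -45 (Q(F) = 36 + 9*(6*(-2) + 3) = 36 + 9*(-12 + 3) = 36 + 9*(-9) = 36 - 81 = -45)
g(S) = 1/S
j(N) = -45 - 45*N (j(N) = -45*(N + N/N) = -45*(N + 1) = -45*(1 + N) = -45 - 45*N)
j(g(8))*(-10/(-16) + 3/(-3)) = (-45 - 45/8)*(-10/(-16) + 3/(-3)) = (-45 - 45*⅛)*(-10*(-1/16) + 3*(-⅓)) = (-45 - 45/8)*(5/8 - 1) = -405/8*(-3/8) = 1215/64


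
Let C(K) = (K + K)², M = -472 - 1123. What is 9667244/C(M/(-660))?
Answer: 348020784/841 ≈ 4.1382e+5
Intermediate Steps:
M = -1595
C(K) = 4*K² (C(K) = (2*K)² = 4*K²)
9667244/C(M/(-660)) = 9667244/((4*(-1595/(-660))²)) = 9667244/((4*(-1595*(-1/660))²)) = 9667244/((4*(29/12)²)) = 9667244/((4*(841/144))) = 9667244/(841/36) = 9667244*(36/841) = 348020784/841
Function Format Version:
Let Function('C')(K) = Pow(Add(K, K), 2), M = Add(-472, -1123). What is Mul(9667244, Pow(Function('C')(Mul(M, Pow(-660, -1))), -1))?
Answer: Rational(348020784, 841) ≈ 4.1382e+5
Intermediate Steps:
M = -1595
Function('C')(K) = Mul(4, Pow(K, 2)) (Function('C')(K) = Pow(Mul(2, K), 2) = Mul(4, Pow(K, 2)))
Mul(9667244, Pow(Function('C')(Mul(M, Pow(-660, -1))), -1)) = Mul(9667244, Pow(Mul(4, Pow(Mul(-1595, Pow(-660, -1)), 2)), -1)) = Mul(9667244, Pow(Mul(4, Pow(Mul(-1595, Rational(-1, 660)), 2)), -1)) = Mul(9667244, Pow(Mul(4, Pow(Rational(29, 12), 2)), -1)) = Mul(9667244, Pow(Mul(4, Rational(841, 144)), -1)) = Mul(9667244, Pow(Rational(841, 36), -1)) = Mul(9667244, Rational(36, 841)) = Rational(348020784, 841)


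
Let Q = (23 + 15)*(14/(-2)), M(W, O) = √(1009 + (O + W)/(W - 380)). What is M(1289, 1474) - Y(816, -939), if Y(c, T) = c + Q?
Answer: -550 + 2*√2580954/101 ≈ -518.19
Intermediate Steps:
M(W, O) = √(1009 + (O + W)/(-380 + W))
Q = -266 (Q = 38*(14*(-½)) = 38*(-7) = -266)
Y(c, T) = -266 + c (Y(c, T) = c - 266 = -266 + c)
M(1289, 1474) - Y(816, -939) = √((-383420 + 1474 + 1010*1289)/(-380 + 1289)) - (-266 + 816) = √((-383420 + 1474 + 1301890)/909) - 1*550 = √((1/909)*919944) - 550 = √(102216/101) - 550 = 2*√2580954/101 - 550 = -550 + 2*√2580954/101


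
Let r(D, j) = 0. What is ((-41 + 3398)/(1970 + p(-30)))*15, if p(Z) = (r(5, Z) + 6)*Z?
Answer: 10071/358 ≈ 28.131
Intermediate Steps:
p(Z) = 6*Z (p(Z) = (0 + 6)*Z = 6*Z)
((-41 + 3398)/(1970 + p(-30)))*15 = ((-41 + 3398)/(1970 + 6*(-30)))*15 = (3357/(1970 - 180))*15 = (3357/1790)*15 = 10071/358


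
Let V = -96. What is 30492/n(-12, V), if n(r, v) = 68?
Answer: 7623/17 ≈ 448.41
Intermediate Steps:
30492/n(-12, V) = 30492/68 = 30492*(1/68) = 7623/17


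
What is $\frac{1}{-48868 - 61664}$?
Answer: $- \frac{1}{110532} \approx -9.0472 \cdot 10^{-6}$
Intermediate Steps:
$\frac{1}{-48868 - 61664} = \frac{1}{-110532} = - \frac{1}{110532}$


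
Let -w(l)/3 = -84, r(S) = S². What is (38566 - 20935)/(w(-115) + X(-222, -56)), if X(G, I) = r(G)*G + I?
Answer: -17631/10940852 ≈ -0.0016115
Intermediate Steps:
X(G, I) = I + G³ (X(G, I) = G²*G + I = G³ + I = I + G³)
w(l) = 252 (w(l) = -3*(-84) = 252)
(38566 - 20935)/(w(-115) + X(-222, -56)) = (38566 - 20935)/(252 + (-56 + (-222)³)) = 17631/(252 + (-56 - 10941048)) = 17631/(252 - 10941104) = 17631/(-10940852) = 17631*(-1/10940852) = -17631/10940852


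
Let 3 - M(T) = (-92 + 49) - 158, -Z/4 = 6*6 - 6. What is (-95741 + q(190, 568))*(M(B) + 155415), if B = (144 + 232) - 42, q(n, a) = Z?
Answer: -14917792959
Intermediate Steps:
Z = -120 (Z = -4*(6*6 - 6) = -4*(36 - 6) = -4*30 = -120)
q(n, a) = -120
B = 334 (B = 376 - 42 = 334)
M(T) = 204 (M(T) = 3 - ((-92 + 49) - 158) = 3 - (-43 - 158) = 3 - 1*(-201) = 3 + 201 = 204)
(-95741 + q(190, 568))*(M(B) + 155415) = (-95741 - 120)*(204 + 155415) = -95861*155619 = -14917792959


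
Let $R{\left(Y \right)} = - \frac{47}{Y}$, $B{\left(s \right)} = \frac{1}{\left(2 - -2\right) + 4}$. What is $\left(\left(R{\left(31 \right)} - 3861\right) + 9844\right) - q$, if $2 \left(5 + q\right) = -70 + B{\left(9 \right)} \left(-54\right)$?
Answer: $\frac{1494165}{248} \approx 6024.9$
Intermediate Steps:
$B{\left(s \right)} = \frac{1}{8}$ ($B{\left(s \right)} = \frac{1}{\left(2 + 2\right) + 4} = \frac{1}{4 + 4} = \frac{1}{8}$)
$q = - \frac{347}{8}$ ($q = -5 + \frac{-70 + \frac{1}{8} \left(-54\right)}{2} = -5 + \frac{-70 - \frac{27}{4}}{2} = -5 + \frac{1}{2} \left(- \frac{307}{4}\right) = -5 - \frac{307}{8} = - \frac{347}{8} \approx -43.375$)
$\left(\left(R{\left(31 \right)} - 3861\right) + 9844\right) - q = \left(\left(- \frac{47}{31} - 3861\right) + 9844\right) - - \frac{347}{8} = \left(\left(\left(-47\right) \frac{1}{31} - 3861\right) + 9844\right) + \frac{347}{8} = \left(\left(- \frac{47}{31} - 3861\right) + 9844\right) + \frac{347}{8} = \left(- \frac{119738}{31} + 9844\right) + \frac{347}{8} = \frac{185426}{31} + \frac{347}{8} = \frac{1494165}{248}$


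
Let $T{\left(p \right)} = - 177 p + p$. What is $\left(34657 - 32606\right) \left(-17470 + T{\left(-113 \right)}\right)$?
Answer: $4959318$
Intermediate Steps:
$T{\left(p \right)} = - 176 p$
$\left(34657 - 32606\right) \left(-17470 + T{\left(-113 \right)}\right) = \left(34657 - 32606\right) \left(-17470 - -19888\right) = 2051 \left(-17470 + 19888\right) = 2051 \cdot 2418 = 4959318$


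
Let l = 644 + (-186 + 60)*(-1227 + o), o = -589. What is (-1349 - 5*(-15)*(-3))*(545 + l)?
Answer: -362027870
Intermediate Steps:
l = 229460 (l = 644 + (-186 + 60)*(-1227 - 589) = 644 - 126*(-1816) = 644 + 228816 = 229460)
(-1349 - 5*(-15)*(-3))*(545 + l) = (-1349 - 5*(-15)*(-3))*(545 + 229460) = (-1349 + 75*(-3))*230005 = (-1349 - 225)*230005 = -1574*230005 = -362027870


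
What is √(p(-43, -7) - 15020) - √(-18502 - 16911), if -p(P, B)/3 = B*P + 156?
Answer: I*(√16391 - √35413) ≈ -60.156*I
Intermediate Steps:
p(P, B) = -468 - 3*B*P (p(P, B) = -3*(B*P + 156) = -3*(156 + B*P) = -468 - 3*B*P)
√(p(-43, -7) - 15020) - √(-18502 - 16911) = √((-468 - 3*(-7)*(-43)) - 15020) - √(-18502 - 16911) = √((-468 - 903) - 15020) - √(-35413) = √(-1371 - 15020) - I*√35413 = √(-16391) - I*√35413 = I*√16391 - I*√35413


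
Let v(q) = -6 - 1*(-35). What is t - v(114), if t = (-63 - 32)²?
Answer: 8996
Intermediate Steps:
v(q) = 29 (v(q) = -6 + 35 = 29)
t = 9025 (t = (-95)² = 9025)
t - v(114) = 9025 - 1*29 = 9025 - 29 = 8996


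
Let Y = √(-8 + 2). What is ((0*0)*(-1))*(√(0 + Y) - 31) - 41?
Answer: -41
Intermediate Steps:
Y = I*√6 (Y = √(-6) = I*√6 ≈ 2.4495*I)
((0*0)*(-1))*(√(0 + Y) - 31) - 41 = ((0*0)*(-1))*(√(0 + I*√6) - 31) - 41 = (0*(-1))*(√(I*√6) - 31) - 41 = 0*(6^(¼)*√I - 31) - 41 = 0*(-31 + 6^(¼)*√I) - 41 = 0 - 41 = -41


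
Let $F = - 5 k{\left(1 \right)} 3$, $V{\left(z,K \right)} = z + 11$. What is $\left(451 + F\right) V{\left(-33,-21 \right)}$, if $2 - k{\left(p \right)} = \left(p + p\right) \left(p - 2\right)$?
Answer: $-8602$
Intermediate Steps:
$V{\left(z,K \right)} = 11 + z$
$k{\left(p \right)} = 2 - 2 p \left(-2 + p\right)$ ($k{\left(p \right)} = 2 - \left(p + p\right) \left(p - 2\right) = 2 - 2 p \left(-2 + p\right)$)
$F = -60$ ($F = - 5 \left(2 - 2 \cdot 1^{2} + 4 \cdot 1\right) 3 = - 5 \left(2 - 2 + 4\right) 3 = \left(-5\right) 4 \cdot 3 = \left(-20\right) 3 = -60$)
$\left(451 + F\right) V{\left(-33,-21 \right)} = \left(451 - 60\right) \left(11 - 33\right) = 391 \left(-22\right) = -8602$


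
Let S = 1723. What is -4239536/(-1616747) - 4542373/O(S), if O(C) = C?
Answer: -7336563200103/2785655081 ≈ -2633.7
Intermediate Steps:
-4239536/(-1616747) - 4542373/O(S) = -4239536/(-1616747) - 4542373/1723 = -4239536*(-1/1616747) - 4542373*1/1723 = 4239536/1616747 - 4542373/1723 = -7336563200103/2785655081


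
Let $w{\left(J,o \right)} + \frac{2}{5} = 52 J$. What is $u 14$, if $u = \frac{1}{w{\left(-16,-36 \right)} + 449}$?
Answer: $- \frac{70}{1917} \approx -0.036515$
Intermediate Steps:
$w{\left(J,o \right)} = - \frac{2}{5} + 52 J$
$u = - \frac{5}{1917}$ ($u = \frac{1}{\left(- \frac{2}{5} + 52 \left(-16\right)\right) + 449} = \frac{1}{\left(- \frac{2}{5} - 832\right) + 449} = \frac{1}{- \frac{4162}{5} + 449} = \frac{1}{- \frac{1917}{5}} = - \frac{5}{1917} \approx -0.0026082$)
$u 14 = \left(- \frac{5}{1917}\right) 14 = - \frac{70}{1917}$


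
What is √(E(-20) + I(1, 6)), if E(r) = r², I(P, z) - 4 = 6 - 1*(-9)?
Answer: √419 ≈ 20.469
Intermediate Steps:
I(P, z) = 19 (I(P, z) = 4 + (6 - 1*(-9)) = 4 + (6 + 9) = 4 + 15 = 19)
√(E(-20) + I(1, 6)) = √((-20)² + 19) = √(400 + 19) = √419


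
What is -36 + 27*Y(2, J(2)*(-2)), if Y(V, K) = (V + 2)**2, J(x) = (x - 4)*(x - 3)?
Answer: 396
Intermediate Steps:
J(x) = (-4 + x)*(-3 + x)
Y(V, K) = (2 + V)**2
-36 + 27*Y(2, J(2)*(-2)) = -36 + 27*(2 + 2)**2 = -36 + 27*4**2 = -36 + 27*16 = -36 + 432 = 396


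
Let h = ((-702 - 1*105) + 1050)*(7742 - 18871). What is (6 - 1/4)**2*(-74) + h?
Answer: -21654349/8 ≈ -2.7068e+6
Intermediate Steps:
h = -2704347 (h = ((-702 - 105) + 1050)*(-11129) = (-807 + 1050)*(-11129) = 243*(-11129) = -2704347)
(6 - 1/4)**2*(-74) + h = (6 - 1/4)**2*(-74) - 2704347 = (23/4)**2*(-74) - 2704347 = (529/16)*(-74) - 2704347 = -19573/8 - 2704347 = -21654349/8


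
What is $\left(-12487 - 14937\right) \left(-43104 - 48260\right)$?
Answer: $2505566336$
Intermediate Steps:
$\left(-12487 - 14937\right) \left(-43104 - 48260\right) = \left(-27424\right) \left(-91364\right) = 2505566336$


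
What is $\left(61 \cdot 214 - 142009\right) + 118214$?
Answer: $-10741$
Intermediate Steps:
$\left(61 \cdot 214 - 142009\right) + 118214 = \left(13054 - 142009\right) + 118214 = -128955 + 118214 = -10741$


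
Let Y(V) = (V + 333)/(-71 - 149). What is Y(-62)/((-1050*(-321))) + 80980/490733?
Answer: 6004614991357/36388342683000 ≈ 0.16501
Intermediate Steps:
Y(V) = -333/220 - V/220 (Y(V) = (333 + V)/(-220) = (333 + V)*(-1/220) = -333/220 - V/220)
Y(-62)/((-1050*(-321))) + 80980/490733 = (-333/220 - 1/220*(-62))/((-1050*(-321))) + 80980/490733 = (-333/220 + 31/110)/337050 + 80980*(1/490733) = -271/220*1/337050 + 80980/490733 = -271/74151000 + 80980/490733 = 6004614991357/36388342683000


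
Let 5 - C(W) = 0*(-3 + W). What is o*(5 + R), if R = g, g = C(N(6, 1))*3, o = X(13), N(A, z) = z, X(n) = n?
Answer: 260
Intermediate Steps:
o = 13
C(W) = 5 (C(W) = 5 - 0*(-3 + W) = 5 - 1*0 = 5 + 0 = 5)
g = 15 (g = 5*3 = 15)
R = 15
o*(5 + R) = 13*(5 + 15) = 13*20 = 260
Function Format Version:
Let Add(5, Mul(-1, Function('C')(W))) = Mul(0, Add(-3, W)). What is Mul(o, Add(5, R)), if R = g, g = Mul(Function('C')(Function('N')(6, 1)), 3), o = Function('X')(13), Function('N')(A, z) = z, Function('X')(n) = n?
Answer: 260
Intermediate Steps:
o = 13
Function('C')(W) = 5 (Function('C')(W) = Add(5, Mul(-1, Mul(0, Add(-3, W)))) = Add(5, Mul(-1, 0)) = Add(5, 0) = 5)
g = 15 (g = Mul(5, 3) = 15)
R = 15
Mul(o, Add(5, R)) = Mul(13, Add(5, 15)) = Mul(13, 20) = 260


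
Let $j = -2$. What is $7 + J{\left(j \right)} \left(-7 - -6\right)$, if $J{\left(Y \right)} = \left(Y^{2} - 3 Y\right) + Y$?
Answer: $-1$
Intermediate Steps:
$J{\left(Y \right)} = Y^{2} - 2 Y$
$7 + J{\left(j \right)} \left(-7 - -6\right) = 7 + - 2 \left(-2 - 2\right) \left(-7 - -6\right) = 7 + \left(-2\right) \left(-4\right) \left(-7 + 6\right) = 7 + 8 \left(-1\right) = 7 - 8 = -1$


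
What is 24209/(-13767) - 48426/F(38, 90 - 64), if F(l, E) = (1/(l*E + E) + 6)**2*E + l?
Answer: -27297328739489/530442138291 ≈ -51.461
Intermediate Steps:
F(l, E) = l + E*(6 + 1/(E + E*l))**2 (F(l, E) = (1/(E*l + E) + 6)**2*E + l = (1/(E + E*l) + 6)**2*E + l = (6 + 1/(E + E*l))**2*E + l = E*(6 + 1/(E + E*l))**2 + l = l + E*(6 + 1/(E + E*l))**2)
24209/(-13767) - 48426/F(38, 90 - 64) = 24209/(-13767) - 48426/(38 + (1 + 6*(90 - 64) + 6*(90 - 64)*38)**2/((90 - 64)*(1 + 38)**2)) = 24209*(-1/13767) - 48426/(38 + (1 + 6*26 + 6*26*38)**2/(26*39**2)) = -24209/13767 - 48426/(38 + (1/26)*(1/1521)*(1 + 156 + 5928)**2) = -24209/13767 - 48426/(38 + (1/26)*(1/1521)*6085**2) = -24209/13767 - 48426/(38 + (1/26)*(1/1521)*37027225) = -24209/13767 - 48426/(38 + 37027225/39546) = -24209/13767 - 48426/38529973/39546 = -24209/13767 - 48426*39546/38529973 = -24209/13767 - 1915054596/38529973 = -27297328739489/530442138291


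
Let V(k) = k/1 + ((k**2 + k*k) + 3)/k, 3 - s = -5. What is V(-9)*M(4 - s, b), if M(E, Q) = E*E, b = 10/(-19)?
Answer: -1312/3 ≈ -437.33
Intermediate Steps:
b = -10/19 (b = 10*(-1/19) = -10/19 ≈ -0.52632)
s = 8 (s = 3 - 1*(-5) = 3 + 5 = 8)
V(k) = k + (3 + 2*k**2)/k (V(k) = k*1 + ((k**2 + k**2) + 3)/k = k + (2*k**2 + 3)/k = k + (3 + 2*k**2)/k)
M(E, Q) = E**2
V(-9)*M(4 - s, b) = (3*(-9) + 3/(-9))*(4 - 1*8)**2 = (-27 + 3*(-1/9))*(4 - 8)**2 = (-27 - 1/3)*(-4)**2 = -82/3*16 = -1312/3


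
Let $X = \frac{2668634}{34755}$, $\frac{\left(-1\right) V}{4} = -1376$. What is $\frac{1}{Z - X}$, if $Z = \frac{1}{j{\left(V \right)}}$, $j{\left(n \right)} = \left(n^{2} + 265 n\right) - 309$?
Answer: $- \frac{367850013195}{28245059752841} \approx -0.013024$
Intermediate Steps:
$V = 5504$ ($V = \left(-4\right) \left(-1376\right) = 5504$)
$X = \frac{2668634}{34755}$ ($X = 2668634 \cdot \frac{1}{34755} = \frac{2668634}{34755} \approx 76.784$)
$j{\left(n \right)} = -309 + n^{2} + 265 n$
$Z = \frac{1}{31752267}$ ($Z = \frac{1}{-309 + 5504^{2} + 265 \cdot 5504} = \frac{1}{-309 + 30294016 + 1458560} = \frac{1}{31752267} \approx 3.1494 \cdot 10^{-8}$)
$\frac{1}{Z - X} = \frac{1}{\frac{1}{31752267} - \frac{2668634}{34755}} = \frac{1}{- \frac{28245059752841}{367850013195}} = - \frac{367850013195}{28245059752841}$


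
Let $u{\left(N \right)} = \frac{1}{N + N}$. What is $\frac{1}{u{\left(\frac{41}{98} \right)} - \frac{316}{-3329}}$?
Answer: $\frac{136489}{176077} \approx 0.77517$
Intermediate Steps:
$u{\left(N \right)} = \frac{1}{2 N}$
$\frac{1}{u{\left(\frac{41}{98} \right)} - \frac{316}{-3329}} = \frac{1}{\frac{1}{2 \cdot \frac{41}{98}} - \frac{316}{-3329}} = \frac{1}{\frac{1}{2 \cdot 41 \cdot \frac{1}{98}} - - \frac{316}{3329}} = \frac{1}{\frac{1}{2 \cdot \frac{41}{98}} + \frac{316}{3329}} = \frac{1}{\frac{1}{2} \cdot \frac{98}{41} + \frac{316}{3329}} = \frac{1}{\frac{49}{41} + \frac{316}{3329}} = \frac{1}{\frac{176077}{136489}} = \frac{136489}{176077}$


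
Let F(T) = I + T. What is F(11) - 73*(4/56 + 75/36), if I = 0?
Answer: -12289/84 ≈ -146.30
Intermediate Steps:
F(T) = T (F(T) = 0 + T = T)
F(11) - 73*(4/56 + 75/36) = 11 - 73*(4/56 + 75/36) = 11 - 73*(4*(1/56) + 75*(1/36)) = 11 - 73*(1/14 + 25/12) = 11 - 73*181/84 = 11 - 13213/84 = -12289/84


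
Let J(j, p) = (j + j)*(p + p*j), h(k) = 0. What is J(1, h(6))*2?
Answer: 0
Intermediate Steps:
J(j, p) = 2*j*(p + j*p) (J(j, p) = (2*j)*(p + j*p) = 2*j*(p + j*p))
J(1, h(6))*2 = (2*1*0*(1 + 1))*2 = (2*1*0*2)*2 = 0*2 = 0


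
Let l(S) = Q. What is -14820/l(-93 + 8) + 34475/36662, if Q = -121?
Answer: 547502315/4436102 ≈ 123.42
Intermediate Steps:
l(S) = -121
-14820/l(-93 + 8) + 34475/36662 = -14820/(-121) + 34475/36662 = -14820*(-1/121) + 34475*(1/36662) = 14820/121 + 34475/36662 = 547502315/4436102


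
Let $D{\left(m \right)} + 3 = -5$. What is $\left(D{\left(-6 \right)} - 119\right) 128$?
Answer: $-16256$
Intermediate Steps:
$D{\left(m \right)} = -8$ ($D{\left(m \right)} = -3 - 5 = -8$)
$\left(D{\left(-6 \right)} - 119\right) 128 = \left(-8 - 119\right) 128 = \left(-127\right) 128 = -16256$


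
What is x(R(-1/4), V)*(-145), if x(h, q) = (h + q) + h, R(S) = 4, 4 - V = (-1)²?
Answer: -1595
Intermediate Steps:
V = 3 (V = 4 - 1*(-1)² = 4 - 1*1 = 4 - 1 = 3)
x(h, q) = q + 2*h
x(R(-1/4), V)*(-145) = (3 + 2*4)*(-145) = (3 + 8)*(-145) = 11*(-145) = -1595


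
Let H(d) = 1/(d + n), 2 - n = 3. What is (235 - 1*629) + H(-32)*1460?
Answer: -14462/33 ≈ -438.24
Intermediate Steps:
n = -1 (n = 2 - 1*3 = 2 - 3 = -1)
H(d) = 1/(-1 + d) (H(d) = 1/(d - 1) = 1/(-1 + d))
(235 - 1*629) + H(-32)*1460 = (235 - 1*629) + 1460/(-1 - 32) = (235 - 629) + 1460/(-33) = -394 - 1/33*1460 = -394 - 1460/33 = -14462/33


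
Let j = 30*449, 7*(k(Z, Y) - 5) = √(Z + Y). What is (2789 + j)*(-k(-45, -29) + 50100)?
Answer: 814494605 - 16259*I*√74/7 ≈ 8.1449e+8 - 19981.0*I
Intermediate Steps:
k(Z, Y) = 5 + √(Y + Z)/7 (k(Z, Y) = 5 + √(Z + Y)/7 = 5 + √(Y + Z)/7)
j = 13470
(2789 + j)*(-k(-45, -29) + 50100) = (2789 + 13470)*(-(5 + √(-29 - 45)/7) + 50100) = 16259*(-(5 + √(-74)/7) + 50100) = 16259*(-(5 + (I*√74)/7) + 50100) = 16259*(-(5 + I*√74/7) + 50100) = 16259*((-5 - I*√74/7) + 50100) = 16259*(50095 - I*√74/7) = 814494605 - 16259*I*√74/7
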